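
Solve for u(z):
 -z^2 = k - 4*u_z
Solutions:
 u(z) = C1 + k*z/4 + z^3/12


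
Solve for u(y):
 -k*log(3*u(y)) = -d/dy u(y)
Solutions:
 Integral(1/(log(_y) + log(3)), (_y, u(y))) = C1 + k*y


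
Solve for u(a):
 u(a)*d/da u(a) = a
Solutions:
 u(a) = -sqrt(C1 + a^2)
 u(a) = sqrt(C1 + a^2)


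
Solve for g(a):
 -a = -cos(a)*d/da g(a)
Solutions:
 g(a) = C1 + Integral(a/cos(a), a)


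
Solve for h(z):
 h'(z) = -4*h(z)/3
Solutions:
 h(z) = C1*exp(-4*z/3)


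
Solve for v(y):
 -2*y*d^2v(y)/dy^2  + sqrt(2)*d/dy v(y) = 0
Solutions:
 v(y) = C1 + C2*y^(sqrt(2)/2 + 1)


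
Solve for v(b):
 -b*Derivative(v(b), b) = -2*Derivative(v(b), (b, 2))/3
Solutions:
 v(b) = C1 + C2*erfi(sqrt(3)*b/2)


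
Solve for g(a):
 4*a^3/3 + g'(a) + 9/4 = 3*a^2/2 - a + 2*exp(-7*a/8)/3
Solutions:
 g(a) = C1 - a^4/3 + a^3/2 - a^2/2 - 9*a/4 - 16*exp(-7*a/8)/21


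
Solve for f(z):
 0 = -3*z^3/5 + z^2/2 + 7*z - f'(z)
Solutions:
 f(z) = C1 - 3*z^4/20 + z^3/6 + 7*z^2/2


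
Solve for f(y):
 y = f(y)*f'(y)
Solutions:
 f(y) = -sqrt(C1 + y^2)
 f(y) = sqrt(C1 + y^2)


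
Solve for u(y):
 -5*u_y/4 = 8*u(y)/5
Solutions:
 u(y) = C1*exp(-32*y/25)


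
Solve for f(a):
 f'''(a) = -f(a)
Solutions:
 f(a) = C3*exp(-a) + (C1*sin(sqrt(3)*a/2) + C2*cos(sqrt(3)*a/2))*exp(a/2)


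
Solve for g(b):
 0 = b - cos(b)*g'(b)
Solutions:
 g(b) = C1 + Integral(b/cos(b), b)


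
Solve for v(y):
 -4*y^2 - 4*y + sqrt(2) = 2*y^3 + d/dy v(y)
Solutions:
 v(y) = C1 - y^4/2 - 4*y^3/3 - 2*y^2 + sqrt(2)*y


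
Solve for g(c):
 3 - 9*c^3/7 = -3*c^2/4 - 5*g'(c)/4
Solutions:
 g(c) = C1 + 9*c^4/35 - c^3/5 - 12*c/5


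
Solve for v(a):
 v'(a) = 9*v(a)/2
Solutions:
 v(a) = C1*exp(9*a/2)


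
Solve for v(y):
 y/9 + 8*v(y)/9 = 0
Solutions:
 v(y) = -y/8


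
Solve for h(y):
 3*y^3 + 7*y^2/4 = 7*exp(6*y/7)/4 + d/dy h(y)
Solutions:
 h(y) = C1 + 3*y^4/4 + 7*y^3/12 - 49*exp(6*y/7)/24


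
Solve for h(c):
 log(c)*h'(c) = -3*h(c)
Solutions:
 h(c) = C1*exp(-3*li(c))


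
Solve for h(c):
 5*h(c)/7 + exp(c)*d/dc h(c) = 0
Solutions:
 h(c) = C1*exp(5*exp(-c)/7)


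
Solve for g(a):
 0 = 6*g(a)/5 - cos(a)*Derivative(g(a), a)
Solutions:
 g(a) = C1*(sin(a) + 1)^(3/5)/(sin(a) - 1)^(3/5)


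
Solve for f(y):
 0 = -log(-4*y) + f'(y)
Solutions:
 f(y) = C1 + y*log(-y) + y*(-1 + 2*log(2))


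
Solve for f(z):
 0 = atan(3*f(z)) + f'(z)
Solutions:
 Integral(1/atan(3*_y), (_y, f(z))) = C1 - z


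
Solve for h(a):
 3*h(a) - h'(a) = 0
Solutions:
 h(a) = C1*exp(3*a)


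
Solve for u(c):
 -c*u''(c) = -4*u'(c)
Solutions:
 u(c) = C1 + C2*c^5


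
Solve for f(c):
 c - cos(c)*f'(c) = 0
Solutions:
 f(c) = C1 + Integral(c/cos(c), c)


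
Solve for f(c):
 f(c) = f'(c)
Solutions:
 f(c) = C1*exp(c)


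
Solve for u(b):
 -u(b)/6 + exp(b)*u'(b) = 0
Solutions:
 u(b) = C1*exp(-exp(-b)/6)


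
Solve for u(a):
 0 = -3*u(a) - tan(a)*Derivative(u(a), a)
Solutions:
 u(a) = C1/sin(a)^3


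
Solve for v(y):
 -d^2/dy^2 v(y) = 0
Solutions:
 v(y) = C1 + C2*y


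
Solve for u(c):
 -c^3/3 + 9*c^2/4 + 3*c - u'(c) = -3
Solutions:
 u(c) = C1 - c^4/12 + 3*c^3/4 + 3*c^2/2 + 3*c


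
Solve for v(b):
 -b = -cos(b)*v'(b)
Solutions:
 v(b) = C1 + Integral(b/cos(b), b)


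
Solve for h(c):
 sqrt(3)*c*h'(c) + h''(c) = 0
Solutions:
 h(c) = C1 + C2*erf(sqrt(2)*3^(1/4)*c/2)


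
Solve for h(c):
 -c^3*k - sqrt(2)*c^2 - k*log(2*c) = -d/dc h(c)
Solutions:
 h(c) = C1 + c^4*k/4 + sqrt(2)*c^3/3 + c*k*log(c) - c*k + c*k*log(2)


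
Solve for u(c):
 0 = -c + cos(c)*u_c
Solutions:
 u(c) = C1 + Integral(c/cos(c), c)


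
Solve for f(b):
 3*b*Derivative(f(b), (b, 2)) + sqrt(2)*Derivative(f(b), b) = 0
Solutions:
 f(b) = C1 + C2*b^(1 - sqrt(2)/3)


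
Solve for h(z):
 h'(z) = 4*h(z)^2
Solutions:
 h(z) = -1/(C1 + 4*z)


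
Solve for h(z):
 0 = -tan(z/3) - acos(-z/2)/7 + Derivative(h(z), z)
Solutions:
 h(z) = C1 + z*acos(-z/2)/7 + sqrt(4 - z^2)/7 - 3*log(cos(z/3))


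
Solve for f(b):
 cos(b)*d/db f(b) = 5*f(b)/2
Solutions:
 f(b) = C1*(sin(b) + 1)^(5/4)/(sin(b) - 1)^(5/4)


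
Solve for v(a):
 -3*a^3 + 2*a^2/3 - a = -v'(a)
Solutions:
 v(a) = C1 + 3*a^4/4 - 2*a^3/9 + a^2/2


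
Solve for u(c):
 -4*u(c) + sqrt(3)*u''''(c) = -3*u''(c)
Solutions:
 u(c) = C1*exp(-sqrt(2)*3^(3/4)*c*sqrt(-3 + sqrt(9 + 16*sqrt(3)))/6) + C2*exp(sqrt(2)*3^(3/4)*c*sqrt(-3 + sqrt(9 + 16*sqrt(3)))/6) + C3*sin(sqrt(2)*3^(3/4)*c*sqrt(3 + sqrt(9 + 16*sqrt(3)))/6) + C4*cosh(sqrt(2)*3^(3/4)*c*sqrt(-sqrt(9 + 16*sqrt(3)) - 3)/6)


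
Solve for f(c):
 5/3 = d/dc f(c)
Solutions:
 f(c) = C1 + 5*c/3


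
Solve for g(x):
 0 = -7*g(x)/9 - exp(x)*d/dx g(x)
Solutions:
 g(x) = C1*exp(7*exp(-x)/9)


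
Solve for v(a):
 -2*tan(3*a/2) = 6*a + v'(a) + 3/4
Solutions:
 v(a) = C1 - 3*a^2 - 3*a/4 + 4*log(cos(3*a/2))/3


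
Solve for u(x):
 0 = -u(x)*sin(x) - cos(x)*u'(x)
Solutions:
 u(x) = C1*cos(x)


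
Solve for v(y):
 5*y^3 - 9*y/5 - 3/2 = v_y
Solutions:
 v(y) = C1 + 5*y^4/4 - 9*y^2/10 - 3*y/2


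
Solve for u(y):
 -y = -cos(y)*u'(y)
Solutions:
 u(y) = C1 + Integral(y/cos(y), y)


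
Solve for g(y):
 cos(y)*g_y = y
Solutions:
 g(y) = C1 + Integral(y/cos(y), y)


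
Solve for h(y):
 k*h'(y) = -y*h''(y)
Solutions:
 h(y) = C1 + y^(1 - re(k))*(C2*sin(log(y)*Abs(im(k))) + C3*cos(log(y)*im(k)))


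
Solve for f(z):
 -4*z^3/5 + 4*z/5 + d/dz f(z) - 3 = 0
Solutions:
 f(z) = C1 + z^4/5 - 2*z^2/5 + 3*z


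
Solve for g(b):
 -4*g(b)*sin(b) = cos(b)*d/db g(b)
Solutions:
 g(b) = C1*cos(b)^4


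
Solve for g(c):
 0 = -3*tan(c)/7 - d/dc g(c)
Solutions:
 g(c) = C1 + 3*log(cos(c))/7


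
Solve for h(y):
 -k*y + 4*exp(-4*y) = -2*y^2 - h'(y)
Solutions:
 h(y) = C1 + k*y^2/2 - 2*y^3/3 + exp(-4*y)


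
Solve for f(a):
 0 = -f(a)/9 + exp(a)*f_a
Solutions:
 f(a) = C1*exp(-exp(-a)/9)


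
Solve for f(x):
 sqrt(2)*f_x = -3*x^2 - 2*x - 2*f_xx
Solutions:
 f(x) = C1 + C2*exp(-sqrt(2)*x/2) - sqrt(2)*x^3/2 - sqrt(2)*x^2/2 + 3*x^2 - 6*sqrt(2)*x + 2*x


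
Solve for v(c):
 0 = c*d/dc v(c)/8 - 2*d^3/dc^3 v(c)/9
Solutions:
 v(c) = C1 + Integral(C2*airyai(6^(2/3)*c/4) + C3*airybi(6^(2/3)*c/4), c)


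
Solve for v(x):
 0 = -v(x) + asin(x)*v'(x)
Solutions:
 v(x) = C1*exp(Integral(1/asin(x), x))


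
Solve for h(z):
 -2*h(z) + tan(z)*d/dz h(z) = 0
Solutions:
 h(z) = C1*sin(z)^2


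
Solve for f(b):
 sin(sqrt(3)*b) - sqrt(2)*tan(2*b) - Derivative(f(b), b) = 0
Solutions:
 f(b) = C1 + sqrt(2)*log(cos(2*b))/2 - sqrt(3)*cos(sqrt(3)*b)/3


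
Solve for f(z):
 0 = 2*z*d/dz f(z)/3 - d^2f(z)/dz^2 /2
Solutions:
 f(z) = C1 + C2*erfi(sqrt(6)*z/3)


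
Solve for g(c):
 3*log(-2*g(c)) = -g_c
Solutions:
 Integral(1/(log(-_y) + log(2)), (_y, g(c)))/3 = C1 - c


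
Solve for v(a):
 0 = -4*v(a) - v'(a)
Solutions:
 v(a) = C1*exp(-4*a)


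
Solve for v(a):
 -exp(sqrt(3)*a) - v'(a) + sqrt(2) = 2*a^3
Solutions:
 v(a) = C1 - a^4/2 + sqrt(2)*a - sqrt(3)*exp(sqrt(3)*a)/3


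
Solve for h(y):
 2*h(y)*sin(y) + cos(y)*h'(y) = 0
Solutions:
 h(y) = C1*cos(y)^2


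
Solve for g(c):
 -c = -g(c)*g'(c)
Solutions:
 g(c) = -sqrt(C1 + c^2)
 g(c) = sqrt(C1 + c^2)


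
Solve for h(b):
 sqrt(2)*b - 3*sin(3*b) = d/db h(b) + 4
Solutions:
 h(b) = C1 + sqrt(2)*b^2/2 - 4*b + cos(3*b)


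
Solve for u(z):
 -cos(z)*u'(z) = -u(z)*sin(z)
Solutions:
 u(z) = C1/cos(z)


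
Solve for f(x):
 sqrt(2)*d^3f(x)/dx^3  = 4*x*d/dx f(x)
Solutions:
 f(x) = C1 + Integral(C2*airyai(sqrt(2)*x) + C3*airybi(sqrt(2)*x), x)


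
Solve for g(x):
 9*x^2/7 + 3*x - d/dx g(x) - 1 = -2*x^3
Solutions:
 g(x) = C1 + x^4/2 + 3*x^3/7 + 3*x^2/2 - x


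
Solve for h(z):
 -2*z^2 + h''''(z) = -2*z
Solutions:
 h(z) = C1 + C2*z + C3*z^2 + C4*z^3 + z^6/180 - z^5/60


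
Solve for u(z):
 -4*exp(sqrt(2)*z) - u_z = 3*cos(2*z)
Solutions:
 u(z) = C1 - 2*sqrt(2)*exp(sqrt(2)*z) - 3*sin(2*z)/2


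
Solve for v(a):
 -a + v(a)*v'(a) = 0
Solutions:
 v(a) = -sqrt(C1 + a^2)
 v(a) = sqrt(C1 + a^2)


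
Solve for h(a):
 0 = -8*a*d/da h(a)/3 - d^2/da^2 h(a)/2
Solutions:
 h(a) = C1 + C2*erf(2*sqrt(6)*a/3)


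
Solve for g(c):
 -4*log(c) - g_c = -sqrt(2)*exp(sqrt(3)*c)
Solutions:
 g(c) = C1 - 4*c*log(c) + 4*c + sqrt(6)*exp(sqrt(3)*c)/3


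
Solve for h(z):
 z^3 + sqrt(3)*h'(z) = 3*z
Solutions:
 h(z) = C1 - sqrt(3)*z^4/12 + sqrt(3)*z^2/2


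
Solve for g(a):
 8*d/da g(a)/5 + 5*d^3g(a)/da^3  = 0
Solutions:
 g(a) = C1 + C2*sin(2*sqrt(2)*a/5) + C3*cos(2*sqrt(2)*a/5)


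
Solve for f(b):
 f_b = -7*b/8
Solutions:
 f(b) = C1 - 7*b^2/16


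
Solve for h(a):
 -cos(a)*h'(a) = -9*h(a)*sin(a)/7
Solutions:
 h(a) = C1/cos(a)^(9/7)


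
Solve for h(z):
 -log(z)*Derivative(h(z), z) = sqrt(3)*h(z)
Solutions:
 h(z) = C1*exp(-sqrt(3)*li(z))


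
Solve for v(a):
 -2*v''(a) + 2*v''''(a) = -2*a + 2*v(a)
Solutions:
 v(a) = C1*exp(-sqrt(2)*a*sqrt(1 + sqrt(5))/2) + C2*exp(sqrt(2)*a*sqrt(1 + sqrt(5))/2) + C3*sin(sqrt(2)*a*sqrt(-1 + sqrt(5))/2) + C4*cos(sqrt(2)*a*sqrt(-1 + sqrt(5))/2) + a


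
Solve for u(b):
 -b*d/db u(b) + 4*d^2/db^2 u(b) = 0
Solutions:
 u(b) = C1 + C2*erfi(sqrt(2)*b/4)


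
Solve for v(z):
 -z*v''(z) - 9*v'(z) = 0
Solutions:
 v(z) = C1 + C2/z^8


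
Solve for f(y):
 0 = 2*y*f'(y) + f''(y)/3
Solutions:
 f(y) = C1 + C2*erf(sqrt(3)*y)


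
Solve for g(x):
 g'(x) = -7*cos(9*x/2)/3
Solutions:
 g(x) = C1 - 14*sin(9*x/2)/27


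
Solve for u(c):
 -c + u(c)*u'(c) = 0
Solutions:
 u(c) = -sqrt(C1 + c^2)
 u(c) = sqrt(C1 + c^2)


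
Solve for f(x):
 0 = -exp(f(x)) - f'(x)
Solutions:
 f(x) = log(1/(C1 + x))


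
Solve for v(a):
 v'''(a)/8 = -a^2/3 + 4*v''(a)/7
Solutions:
 v(a) = C1 + C2*a + C3*exp(32*a/7) + 7*a^4/144 + 49*a^3/1152 + 343*a^2/12288


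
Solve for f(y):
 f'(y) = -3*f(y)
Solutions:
 f(y) = C1*exp(-3*y)


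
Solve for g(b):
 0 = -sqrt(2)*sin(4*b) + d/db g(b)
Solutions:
 g(b) = C1 - sqrt(2)*cos(4*b)/4


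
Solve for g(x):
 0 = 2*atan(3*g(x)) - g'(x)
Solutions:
 Integral(1/atan(3*_y), (_y, g(x))) = C1 + 2*x


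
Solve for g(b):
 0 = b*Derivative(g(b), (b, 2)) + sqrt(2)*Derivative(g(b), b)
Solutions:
 g(b) = C1 + C2*b^(1 - sqrt(2))


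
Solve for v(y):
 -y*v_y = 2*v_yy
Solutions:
 v(y) = C1 + C2*erf(y/2)


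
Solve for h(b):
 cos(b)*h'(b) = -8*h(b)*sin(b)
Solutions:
 h(b) = C1*cos(b)^8


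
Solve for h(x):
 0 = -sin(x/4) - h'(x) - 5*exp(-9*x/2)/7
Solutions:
 h(x) = C1 + 4*cos(x/4) + 10*exp(-9*x/2)/63


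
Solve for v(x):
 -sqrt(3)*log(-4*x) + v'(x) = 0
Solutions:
 v(x) = C1 + sqrt(3)*x*log(-x) + sqrt(3)*x*(-1 + 2*log(2))


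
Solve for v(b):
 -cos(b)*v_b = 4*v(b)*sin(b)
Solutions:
 v(b) = C1*cos(b)^4


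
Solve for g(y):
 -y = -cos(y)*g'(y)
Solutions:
 g(y) = C1 + Integral(y/cos(y), y)


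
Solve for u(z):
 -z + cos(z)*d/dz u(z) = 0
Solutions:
 u(z) = C1 + Integral(z/cos(z), z)


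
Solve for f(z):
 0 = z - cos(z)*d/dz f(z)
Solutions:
 f(z) = C1 + Integral(z/cos(z), z)


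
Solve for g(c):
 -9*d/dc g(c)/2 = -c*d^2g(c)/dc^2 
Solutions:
 g(c) = C1 + C2*c^(11/2)


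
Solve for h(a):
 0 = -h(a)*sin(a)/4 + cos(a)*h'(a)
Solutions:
 h(a) = C1/cos(a)^(1/4)


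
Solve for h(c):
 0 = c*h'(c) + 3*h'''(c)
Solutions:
 h(c) = C1 + Integral(C2*airyai(-3^(2/3)*c/3) + C3*airybi(-3^(2/3)*c/3), c)


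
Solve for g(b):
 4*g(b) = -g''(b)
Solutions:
 g(b) = C1*sin(2*b) + C2*cos(2*b)


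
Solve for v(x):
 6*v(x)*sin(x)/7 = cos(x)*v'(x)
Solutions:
 v(x) = C1/cos(x)^(6/7)


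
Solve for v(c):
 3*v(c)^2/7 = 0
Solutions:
 v(c) = 0


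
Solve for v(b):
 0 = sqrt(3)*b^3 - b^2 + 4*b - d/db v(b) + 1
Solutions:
 v(b) = C1 + sqrt(3)*b^4/4 - b^3/3 + 2*b^2 + b


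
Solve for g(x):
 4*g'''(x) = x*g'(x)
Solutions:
 g(x) = C1 + Integral(C2*airyai(2^(1/3)*x/2) + C3*airybi(2^(1/3)*x/2), x)


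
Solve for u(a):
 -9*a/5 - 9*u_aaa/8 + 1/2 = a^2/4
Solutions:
 u(a) = C1 + C2*a + C3*a^2 - a^5/270 - a^4/15 + 2*a^3/27


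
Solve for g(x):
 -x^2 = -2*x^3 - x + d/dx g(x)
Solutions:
 g(x) = C1 + x^4/2 - x^3/3 + x^2/2


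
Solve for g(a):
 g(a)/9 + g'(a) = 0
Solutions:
 g(a) = C1*exp(-a/9)


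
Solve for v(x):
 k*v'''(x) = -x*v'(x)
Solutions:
 v(x) = C1 + Integral(C2*airyai(x*(-1/k)^(1/3)) + C3*airybi(x*(-1/k)^(1/3)), x)


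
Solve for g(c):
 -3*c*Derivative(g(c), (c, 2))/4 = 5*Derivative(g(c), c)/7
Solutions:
 g(c) = C1 + C2*c^(1/21)


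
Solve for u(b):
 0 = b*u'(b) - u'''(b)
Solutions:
 u(b) = C1 + Integral(C2*airyai(b) + C3*airybi(b), b)


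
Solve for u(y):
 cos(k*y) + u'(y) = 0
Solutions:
 u(y) = C1 - sin(k*y)/k


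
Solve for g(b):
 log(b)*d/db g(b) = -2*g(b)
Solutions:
 g(b) = C1*exp(-2*li(b))


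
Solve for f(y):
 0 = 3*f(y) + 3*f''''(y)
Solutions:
 f(y) = (C1*sin(sqrt(2)*y/2) + C2*cos(sqrt(2)*y/2))*exp(-sqrt(2)*y/2) + (C3*sin(sqrt(2)*y/2) + C4*cos(sqrt(2)*y/2))*exp(sqrt(2)*y/2)


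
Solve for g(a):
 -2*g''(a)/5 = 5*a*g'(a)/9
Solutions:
 g(a) = C1 + C2*erf(5*a/6)


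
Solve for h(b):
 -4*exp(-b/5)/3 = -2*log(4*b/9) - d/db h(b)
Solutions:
 h(b) = C1 - 2*b*log(b) + 2*b*(-2*log(2) + 1 + 2*log(3)) - 20*exp(-b/5)/3


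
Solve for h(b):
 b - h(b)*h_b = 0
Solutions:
 h(b) = -sqrt(C1 + b^2)
 h(b) = sqrt(C1 + b^2)


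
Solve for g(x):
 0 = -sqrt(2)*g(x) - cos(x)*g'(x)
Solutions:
 g(x) = C1*(sin(x) - 1)^(sqrt(2)/2)/(sin(x) + 1)^(sqrt(2)/2)


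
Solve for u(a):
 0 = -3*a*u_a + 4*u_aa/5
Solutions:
 u(a) = C1 + C2*erfi(sqrt(30)*a/4)


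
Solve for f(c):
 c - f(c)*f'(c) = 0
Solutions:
 f(c) = -sqrt(C1 + c^2)
 f(c) = sqrt(C1 + c^2)


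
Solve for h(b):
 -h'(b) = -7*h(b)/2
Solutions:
 h(b) = C1*exp(7*b/2)


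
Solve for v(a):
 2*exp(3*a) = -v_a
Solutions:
 v(a) = C1 - 2*exp(3*a)/3


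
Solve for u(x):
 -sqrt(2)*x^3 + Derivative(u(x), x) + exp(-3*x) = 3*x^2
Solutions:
 u(x) = C1 + sqrt(2)*x^4/4 + x^3 + exp(-3*x)/3


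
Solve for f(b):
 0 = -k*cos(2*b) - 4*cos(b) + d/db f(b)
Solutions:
 f(b) = C1 + k*sin(2*b)/2 + 4*sin(b)


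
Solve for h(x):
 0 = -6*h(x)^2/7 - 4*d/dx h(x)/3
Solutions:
 h(x) = 14/(C1 + 9*x)


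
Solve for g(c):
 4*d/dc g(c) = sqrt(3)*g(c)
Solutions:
 g(c) = C1*exp(sqrt(3)*c/4)


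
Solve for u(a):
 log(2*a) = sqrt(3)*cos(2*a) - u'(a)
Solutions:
 u(a) = C1 - a*log(a) - a*log(2) + a + sqrt(3)*sin(2*a)/2


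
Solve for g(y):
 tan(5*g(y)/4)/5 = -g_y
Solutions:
 g(y) = -4*asin(C1*exp(-y/4))/5 + 4*pi/5
 g(y) = 4*asin(C1*exp(-y/4))/5


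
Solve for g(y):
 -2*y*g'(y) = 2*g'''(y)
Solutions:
 g(y) = C1 + Integral(C2*airyai(-y) + C3*airybi(-y), y)


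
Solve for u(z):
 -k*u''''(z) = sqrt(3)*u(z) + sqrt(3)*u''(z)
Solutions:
 u(z) = C1*exp(-sqrt(2)*z*sqrt((-sqrt(-4*sqrt(3)*k + 3) - sqrt(3))/k)/2) + C2*exp(sqrt(2)*z*sqrt((-sqrt(-4*sqrt(3)*k + 3) - sqrt(3))/k)/2) + C3*exp(-sqrt(2)*z*sqrt((sqrt(-4*sqrt(3)*k + 3) - sqrt(3))/k)/2) + C4*exp(sqrt(2)*z*sqrt((sqrt(-4*sqrt(3)*k + 3) - sqrt(3))/k)/2)


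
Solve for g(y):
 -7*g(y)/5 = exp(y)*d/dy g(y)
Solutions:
 g(y) = C1*exp(7*exp(-y)/5)


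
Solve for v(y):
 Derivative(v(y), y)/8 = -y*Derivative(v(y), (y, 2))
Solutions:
 v(y) = C1 + C2*y^(7/8)


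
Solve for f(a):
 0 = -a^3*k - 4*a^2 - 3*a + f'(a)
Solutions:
 f(a) = C1 + a^4*k/4 + 4*a^3/3 + 3*a^2/2


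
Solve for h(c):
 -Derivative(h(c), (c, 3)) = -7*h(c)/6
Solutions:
 h(c) = C3*exp(6^(2/3)*7^(1/3)*c/6) + (C1*sin(2^(2/3)*3^(1/6)*7^(1/3)*c/4) + C2*cos(2^(2/3)*3^(1/6)*7^(1/3)*c/4))*exp(-6^(2/3)*7^(1/3)*c/12)


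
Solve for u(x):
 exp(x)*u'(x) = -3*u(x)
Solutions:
 u(x) = C1*exp(3*exp(-x))


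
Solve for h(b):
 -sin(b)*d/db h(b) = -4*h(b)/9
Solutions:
 h(b) = C1*(cos(b) - 1)^(2/9)/(cos(b) + 1)^(2/9)


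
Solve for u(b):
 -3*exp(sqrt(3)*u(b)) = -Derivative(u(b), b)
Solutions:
 u(b) = sqrt(3)*(2*log(-1/(C1 + 3*b)) - log(3))/6


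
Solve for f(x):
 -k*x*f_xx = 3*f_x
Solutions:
 f(x) = C1 + x^(((re(k) - 3)*re(k) + im(k)^2)/(re(k)^2 + im(k)^2))*(C2*sin(3*log(x)*Abs(im(k))/(re(k)^2 + im(k)^2)) + C3*cos(3*log(x)*im(k)/(re(k)^2 + im(k)^2)))


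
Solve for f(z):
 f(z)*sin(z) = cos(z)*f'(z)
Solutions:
 f(z) = C1/cos(z)


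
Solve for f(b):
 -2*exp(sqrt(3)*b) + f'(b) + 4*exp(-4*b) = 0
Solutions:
 f(b) = C1 + 2*sqrt(3)*exp(sqrt(3)*b)/3 + exp(-4*b)


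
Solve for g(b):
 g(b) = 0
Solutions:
 g(b) = 0


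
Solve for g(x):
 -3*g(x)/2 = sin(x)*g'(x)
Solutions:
 g(x) = C1*(cos(x) + 1)^(3/4)/(cos(x) - 1)^(3/4)


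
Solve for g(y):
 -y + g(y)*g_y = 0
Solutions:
 g(y) = -sqrt(C1 + y^2)
 g(y) = sqrt(C1 + y^2)


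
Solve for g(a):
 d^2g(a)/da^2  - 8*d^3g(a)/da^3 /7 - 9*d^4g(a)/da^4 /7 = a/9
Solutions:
 g(a) = C1 + C2*a + C3*exp(a*(-4 + sqrt(79))/9) + C4*exp(-a*(4 + sqrt(79))/9) + a^3/54 + 4*a^2/63


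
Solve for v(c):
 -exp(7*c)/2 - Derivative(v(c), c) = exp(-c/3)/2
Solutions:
 v(c) = C1 - exp(7*c)/14 + 3*exp(-c/3)/2


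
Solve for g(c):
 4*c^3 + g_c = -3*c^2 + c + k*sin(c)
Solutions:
 g(c) = C1 - c^4 - c^3 + c^2/2 - k*cos(c)


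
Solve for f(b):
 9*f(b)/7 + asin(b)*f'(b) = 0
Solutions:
 f(b) = C1*exp(-9*Integral(1/asin(b), b)/7)


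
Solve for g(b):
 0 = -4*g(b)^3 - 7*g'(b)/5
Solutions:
 g(b) = -sqrt(14)*sqrt(-1/(C1 - 20*b))/2
 g(b) = sqrt(14)*sqrt(-1/(C1 - 20*b))/2


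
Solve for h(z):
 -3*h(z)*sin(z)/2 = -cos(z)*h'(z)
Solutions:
 h(z) = C1/cos(z)^(3/2)


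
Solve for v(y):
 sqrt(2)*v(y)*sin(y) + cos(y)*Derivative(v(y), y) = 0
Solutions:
 v(y) = C1*cos(y)^(sqrt(2))


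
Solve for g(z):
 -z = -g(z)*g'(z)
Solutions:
 g(z) = -sqrt(C1 + z^2)
 g(z) = sqrt(C1 + z^2)


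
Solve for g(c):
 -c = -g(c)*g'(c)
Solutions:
 g(c) = -sqrt(C1 + c^2)
 g(c) = sqrt(C1 + c^2)


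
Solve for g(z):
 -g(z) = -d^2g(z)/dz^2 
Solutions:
 g(z) = C1*exp(-z) + C2*exp(z)


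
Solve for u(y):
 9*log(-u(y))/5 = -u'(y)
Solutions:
 -li(-u(y)) = C1 - 9*y/5


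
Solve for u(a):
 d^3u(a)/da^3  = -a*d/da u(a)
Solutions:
 u(a) = C1 + Integral(C2*airyai(-a) + C3*airybi(-a), a)


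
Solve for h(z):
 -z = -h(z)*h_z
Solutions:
 h(z) = -sqrt(C1 + z^2)
 h(z) = sqrt(C1 + z^2)


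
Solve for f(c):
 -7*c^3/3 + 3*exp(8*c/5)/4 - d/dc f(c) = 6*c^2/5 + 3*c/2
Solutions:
 f(c) = C1 - 7*c^4/12 - 2*c^3/5 - 3*c^2/4 + 15*exp(8*c/5)/32


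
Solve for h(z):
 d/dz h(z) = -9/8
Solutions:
 h(z) = C1 - 9*z/8


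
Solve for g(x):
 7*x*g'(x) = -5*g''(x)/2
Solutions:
 g(x) = C1 + C2*erf(sqrt(35)*x/5)


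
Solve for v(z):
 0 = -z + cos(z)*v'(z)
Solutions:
 v(z) = C1 + Integral(z/cos(z), z)


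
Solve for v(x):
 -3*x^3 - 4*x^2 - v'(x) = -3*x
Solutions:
 v(x) = C1 - 3*x^4/4 - 4*x^3/3 + 3*x^2/2


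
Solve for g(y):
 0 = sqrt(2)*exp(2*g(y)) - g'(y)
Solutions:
 g(y) = log(-sqrt(-1/(C1 + sqrt(2)*y))) - log(2)/2
 g(y) = log(-1/(C1 + sqrt(2)*y))/2 - log(2)/2


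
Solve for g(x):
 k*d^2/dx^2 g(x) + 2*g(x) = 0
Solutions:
 g(x) = C1*exp(-sqrt(2)*x*sqrt(-1/k)) + C2*exp(sqrt(2)*x*sqrt(-1/k))


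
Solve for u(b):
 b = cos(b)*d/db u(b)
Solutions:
 u(b) = C1 + Integral(b/cos(b), b)


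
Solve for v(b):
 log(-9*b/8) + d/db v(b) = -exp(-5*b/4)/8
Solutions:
 v(b) = C1 - b*log(-b) + b*(-2*log(3) + 1 + 3*log(2)) + exp(-5*b/4)/10


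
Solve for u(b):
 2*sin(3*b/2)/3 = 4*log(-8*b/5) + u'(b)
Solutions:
 u(b) = C1 - 4*b*log(-b) - 12*b*log(2) + 4*b + 4*b*log(5) - 4*cos(3*b/2)/9


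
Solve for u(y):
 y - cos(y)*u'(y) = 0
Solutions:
 u(y) = C1 + Integral(y/cos(y), y)


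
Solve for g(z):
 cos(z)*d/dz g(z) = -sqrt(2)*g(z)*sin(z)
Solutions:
 g(z) = C1*cos(z)^(sqrt(2))


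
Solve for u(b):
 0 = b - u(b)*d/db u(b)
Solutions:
 u(b) = -sqrt(C1 + b^2)
 u(b) = sqrt(C1 + b^2)


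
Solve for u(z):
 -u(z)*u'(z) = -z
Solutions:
 u(z) = -sqrt(C1 + z^2)
 u(z) = sqrt(C1 + z^2)


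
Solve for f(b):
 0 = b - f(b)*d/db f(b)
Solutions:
 f(b) = -sqrt(C1 + b^2)
 f(b) = sqrt(C1 + b^2)


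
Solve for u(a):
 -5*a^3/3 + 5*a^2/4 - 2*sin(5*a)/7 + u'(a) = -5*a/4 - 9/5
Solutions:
 u(a) = C1 + 5*a^4/12 - 5*a^3/12 - 5*a^2/8 - 9*a/5 - 2*cos(5*a)/35


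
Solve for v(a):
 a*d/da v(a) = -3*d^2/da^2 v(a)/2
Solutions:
 v(a) = C1 + C2*erf(sqrt(3)*a/3)


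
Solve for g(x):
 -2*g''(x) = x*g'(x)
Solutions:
 g(x) = C1 + C2*erf(x/2)


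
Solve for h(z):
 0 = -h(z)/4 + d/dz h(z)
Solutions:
 h(z) = C1*exp(z/4)


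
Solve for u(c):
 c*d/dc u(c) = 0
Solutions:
 u(c) = C1


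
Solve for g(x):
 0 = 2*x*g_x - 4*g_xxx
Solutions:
 g(x) = C1 + Integral(C2*airyai(2^(2/3)*x/2) + C3*airybi(2^(2/3)*x/2), x)


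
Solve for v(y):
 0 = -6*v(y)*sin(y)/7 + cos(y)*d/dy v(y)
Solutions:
 v(y) = C1/cos(y)^(6/7)


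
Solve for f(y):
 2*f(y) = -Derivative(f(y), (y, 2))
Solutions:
 f(y) = C1*sin(sqrt(2)*y) + C2*cos(sqrt(2)*y)


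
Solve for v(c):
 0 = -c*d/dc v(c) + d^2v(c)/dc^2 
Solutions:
 v(c) = C1 + C2*erfi(sqrt(2)*c/2)


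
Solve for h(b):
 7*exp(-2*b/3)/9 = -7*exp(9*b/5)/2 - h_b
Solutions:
 h(b) = C1 - 35*exp(9*b/5)/18 + 7*exp(-2*b/3)/6


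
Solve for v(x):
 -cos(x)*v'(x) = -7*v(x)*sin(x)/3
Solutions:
 v(x) = C1/cos(x)^(7/3)


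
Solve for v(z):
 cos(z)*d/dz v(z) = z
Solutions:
 v(z) = C1 + Integral(z/cos(z), z)


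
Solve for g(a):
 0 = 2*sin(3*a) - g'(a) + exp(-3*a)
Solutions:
 g(a) = C1 - 2*cos(3*a)/3 - exp(-3*a)/3


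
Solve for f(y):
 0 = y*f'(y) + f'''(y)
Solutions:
 f(y) = C1 + Integral(C2*airyai(-y) + C3*airybi(-y), y)


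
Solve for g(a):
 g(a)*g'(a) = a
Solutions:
 g(a) = -sqrt(C1 + a^2)
 g(a) = sqrt(C1 + a^2)


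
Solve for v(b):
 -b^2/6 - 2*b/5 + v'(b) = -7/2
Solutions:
 v(b) = C1 + b^3/18 + b^2/5 - 7*b/2


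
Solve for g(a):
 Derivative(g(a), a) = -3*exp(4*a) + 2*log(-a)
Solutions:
 g(a) = C1 + 2*a*log(-a) - 2*a - 3*exp(4*a)/4


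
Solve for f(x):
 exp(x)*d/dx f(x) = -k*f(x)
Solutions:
 f(x) = C1*exp(k*exp(-x))


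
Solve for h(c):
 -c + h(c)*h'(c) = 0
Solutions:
 h(c) = -sqrt(C1 + c^2)
 h(c) = sqrt(C1 + c^2)


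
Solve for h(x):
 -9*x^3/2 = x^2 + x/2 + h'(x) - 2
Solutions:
 h(x) = C1 - 9*x^4/8 - x^3/3 - x^2/4 + 2*x


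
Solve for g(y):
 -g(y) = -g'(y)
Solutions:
 g(y) = C1*exp(y)


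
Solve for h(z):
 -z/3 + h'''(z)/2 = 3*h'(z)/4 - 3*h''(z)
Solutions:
 h(z) = C1 + C2*exp(z*(-3 + sqrt(42)/2)) + C3*exp(-z*(3 + sqrt(42)/2)) - 2*z^2/9 - 16*z/9


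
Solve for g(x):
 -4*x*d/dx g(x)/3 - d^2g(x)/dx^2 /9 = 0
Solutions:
 g(x) = C1 + C2*erf(sqrt(6)*x)


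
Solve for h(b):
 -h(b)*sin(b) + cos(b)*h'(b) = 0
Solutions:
 h(b) = C1/cos(b)


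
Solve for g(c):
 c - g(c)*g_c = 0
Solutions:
 g(c) = -sqrt(C1 + c^2)
 g(c) = sqrt(C1 + c^2)


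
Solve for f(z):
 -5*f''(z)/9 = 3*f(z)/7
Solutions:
 f(z) = C1*sin(3*sqrt(105)*z/35) + C2*cos(3*sqrt(105)*z/35)


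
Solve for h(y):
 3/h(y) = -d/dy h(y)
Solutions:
 h(y) = -sqrt(C1 - 6*y)
 h(y) = sqrt(C1 - 6*y)


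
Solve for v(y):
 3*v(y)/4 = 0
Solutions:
 v(y) = 0


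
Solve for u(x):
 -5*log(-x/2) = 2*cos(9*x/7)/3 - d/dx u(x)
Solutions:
 u(x) = C1 + 5*x*log(-x) - 5*x - 5*x*log(2) + 14*sin(9*x/7)/27


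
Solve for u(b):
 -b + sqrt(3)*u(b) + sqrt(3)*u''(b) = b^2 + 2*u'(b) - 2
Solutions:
 u(b) = sqrt(3)*b^2/3 + sqrt(3)*b/3 + 4*b/3 + (C1*sin(sqrt(6)*b/3) + C2*cos(sqrt(6)*b/3))*exp(sqrt(3)*b/3) - 4*sqrt(3)/9 + 2/3


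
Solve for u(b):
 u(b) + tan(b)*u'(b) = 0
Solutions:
 u(b) = C1/sin(b)


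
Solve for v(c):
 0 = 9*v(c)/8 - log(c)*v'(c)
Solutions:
 v(c) = C1*exp(9*li(c)/8)


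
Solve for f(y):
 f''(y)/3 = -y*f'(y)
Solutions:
 f(y) = C1 + C2*erf(sqrt(6)*y/2)


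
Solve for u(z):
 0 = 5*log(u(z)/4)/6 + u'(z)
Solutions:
 -6*Integral(1/(-log(_y) + 2*log(2)), (_y, u(z)))/5 = C1 - z


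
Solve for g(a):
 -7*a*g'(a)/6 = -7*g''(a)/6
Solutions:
 g(a) = C1 + C2*erfi(sqrt(2)*a/2)


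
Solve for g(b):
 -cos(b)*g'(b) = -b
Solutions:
 g(b) = C1 + Integral(b/cos(b), b)


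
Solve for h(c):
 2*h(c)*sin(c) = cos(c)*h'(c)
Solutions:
 h(c) = C1/cos(c)^2


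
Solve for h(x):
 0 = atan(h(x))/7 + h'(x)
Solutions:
 Integral(1/atan(_y), (_y, h(x))) = C1 - x/7


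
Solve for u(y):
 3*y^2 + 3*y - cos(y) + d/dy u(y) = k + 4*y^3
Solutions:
 u(y) = C1 + k*y + y^4 - y^3 - 3*y^2/2 + sin(y)


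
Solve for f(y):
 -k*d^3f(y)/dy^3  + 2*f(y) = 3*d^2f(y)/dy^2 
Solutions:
 f(y) = C1*exp(-y*((sqrt(((-1 + k^(-2))^2 - 1/k^4)/k^2) - 1/k + k^(-3))^(1/3) + 1/k + 1/(k^2*(sqrt(((-1 + k^(-2))^2 - 1/k^4)/k^2) - 1/k + k^(-3))^(1/3)))) + C2*exp(y*((sqrt(((-1 + k^(-2))^2 - 1/k^4)/k^2) - 1/k + k^(-3))^(1/3)/2 - sqrt(3)*I*(sqrt(((-1 + k^(-2))^2 - 1/k^4)/k^2) - 1/k + k^(-3))^(1/3)/2 - 1/k - 2/(k^2*(-1 + sqrt(3)*I)*(sqrt(((-1 + k^(-2))^2 - 1/k^4)/k^2) - 1/k + k^(-3))^(1/3)))) + C3*exp(y*((sqrt(((-1 + k^(-2))^2 - 1/k^4)/k^2) - 1/k + k^(-3))^(1/3)/2 + sqrt(3)*I*(sqrt(((-1 + k^(-2))^2 - 1/k^4)/k^2) - 1/k + k^(-3))^(1/3)/2 - 1/k + 2/(k^2*(1 + sqrt(3)*I)*(sqrt(((-1 + k^(-2))^2 - 1/k^4)/k^2) - 1/k + k^(-3))^(1/3))))


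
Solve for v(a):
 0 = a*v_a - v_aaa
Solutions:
 v(a) = C1 + Integral(C2*airyai(a) + C3*airybi(a), a)


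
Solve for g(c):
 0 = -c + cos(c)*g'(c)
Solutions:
 g(c) = C1 + Integral(c/cos(c), c)


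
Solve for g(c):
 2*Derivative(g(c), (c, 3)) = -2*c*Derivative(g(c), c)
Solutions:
 g(c) = C1 + Integral(C2*airyai(-c) + C3*airybi(-c), c)


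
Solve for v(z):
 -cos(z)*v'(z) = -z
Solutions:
 v(z) = C1 + Integral(z/cos(z), z)


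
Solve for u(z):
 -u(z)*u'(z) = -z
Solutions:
 u(z) = -sqrt(C1 + z^2)
 u(z) = sqrt(C1 + z^2)


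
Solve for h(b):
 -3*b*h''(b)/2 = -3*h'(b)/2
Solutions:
 h(b) = C1 + C2*b^2


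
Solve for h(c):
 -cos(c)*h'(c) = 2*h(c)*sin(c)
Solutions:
 h(c) = C1*cos(c)^2


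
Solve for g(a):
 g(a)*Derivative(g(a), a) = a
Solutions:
 g(a) = -sqrt(C1 + a^2)
 g(a) = sqrt(C1 + a^2)


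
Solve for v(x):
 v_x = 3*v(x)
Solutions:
 v(x) = C1*exp(3*x)


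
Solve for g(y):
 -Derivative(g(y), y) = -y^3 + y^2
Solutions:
 g(y) = C1 + y^4/4 - y^3/3


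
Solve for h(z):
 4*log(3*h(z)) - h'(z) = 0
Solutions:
 -Integral(1/(log(_y) + log(3)), (_y, h(z)))/4 = C1 - z


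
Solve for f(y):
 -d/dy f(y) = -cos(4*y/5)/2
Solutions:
 f(y) = C1 + 5*sin(4*y/5)/8


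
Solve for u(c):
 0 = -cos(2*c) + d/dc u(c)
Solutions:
 u(c) = C1 + sin(2*c)/2


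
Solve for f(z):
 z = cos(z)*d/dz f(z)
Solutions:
 f(z) = C1 + Integral(z/cos(z), z)


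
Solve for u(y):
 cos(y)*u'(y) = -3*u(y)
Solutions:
 u(y) = C1*(sin(y) - 1)^(3/2)/(sin(y) + 1)^(3/2)


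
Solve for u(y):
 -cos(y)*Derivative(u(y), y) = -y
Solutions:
 u(y) = C1 + Integral(y/cos(y), y)


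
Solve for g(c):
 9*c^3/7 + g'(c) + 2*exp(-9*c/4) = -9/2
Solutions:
 g(c) = C1 - 9*c^4/28 - 9*c/2 + 8*exp(-9*c/4)/9


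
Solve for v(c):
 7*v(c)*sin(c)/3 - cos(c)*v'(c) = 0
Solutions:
 v(c) = C1/cos(c)^(7/3)


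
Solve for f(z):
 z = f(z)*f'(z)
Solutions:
 f(z) = -sqrt(C1 + z^2)
 f(z) = sqrt(C1 + z^2)


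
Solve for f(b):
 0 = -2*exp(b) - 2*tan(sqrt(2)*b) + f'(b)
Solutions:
 f(b) = C1 + 2*exp(b) - sqrt(2)*log(cos(sqrt(2)*b))


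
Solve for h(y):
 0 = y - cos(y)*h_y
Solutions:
 h(y) = C1 + Integral(y/cos(y), y)


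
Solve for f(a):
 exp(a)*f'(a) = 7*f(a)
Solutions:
 f(a) = C1*exp(-7*exp(-a))


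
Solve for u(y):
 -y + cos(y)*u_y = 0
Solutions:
 u(y) = C1 + Integral(y/cos(y), y)


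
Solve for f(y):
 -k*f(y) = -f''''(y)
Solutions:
 f(y) = C1*exp(-k^(1/4)*y) + C2*exp(k^(1/4)*y) + C3*exp(-I*k^(1/4)*y) + C4*exp(I*k^(1/4)*y)


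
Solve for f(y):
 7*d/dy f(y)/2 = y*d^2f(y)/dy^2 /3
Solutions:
 f(y) = C1 + C2*y^(23/2)


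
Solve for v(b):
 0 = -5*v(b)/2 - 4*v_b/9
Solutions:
 v(b) = C1*exp(-45*b/8)


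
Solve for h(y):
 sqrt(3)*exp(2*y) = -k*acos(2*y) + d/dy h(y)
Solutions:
 h(y) = C1 + k*(y*acos(2*y) - sqrt(1 - 4*y^2)/2) + sqrt(3)*exp(2*y)/2


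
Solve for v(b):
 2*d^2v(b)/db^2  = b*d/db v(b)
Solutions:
 v(b) = C1 + C2*erfi(b/2)


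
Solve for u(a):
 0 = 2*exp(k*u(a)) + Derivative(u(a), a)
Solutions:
 u(a) = Piecewise((log(1/(C1*k + 2*a*k))/k, Ne(k, 0)), (nan, True))
 u(a) = Piecewise((C1 - 2*a, Eq(k, 0)), (nan, True))


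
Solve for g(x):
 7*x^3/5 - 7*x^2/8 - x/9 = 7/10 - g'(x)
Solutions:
 g(x) = C1 - 7*x^4/20 + 7*x^3/24 + x^2/18 + 7*x/10


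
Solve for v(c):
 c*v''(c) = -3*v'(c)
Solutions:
 v(c) = C1 + C2/c^2


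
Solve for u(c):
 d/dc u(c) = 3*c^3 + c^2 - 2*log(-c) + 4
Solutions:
 u(c) = C1 + 3*c^4/4 + c^3/3 - 2*c*log(-c) + 6*c


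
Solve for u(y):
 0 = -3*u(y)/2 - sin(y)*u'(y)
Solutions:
 u(y) = C1*(cos(y) + 1)^(3/4)/(cos(y) - 1)^(3/4)


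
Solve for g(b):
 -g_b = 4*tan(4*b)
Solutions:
 g(b) = C1 + log(cos(4*b))


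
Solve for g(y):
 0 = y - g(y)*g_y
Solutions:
 g(y) = -sqrt(C1 + y^2)
 g(y) = sqrt(C1 + y^2)


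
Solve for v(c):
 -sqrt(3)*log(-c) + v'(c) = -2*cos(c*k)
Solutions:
 v(c) = C1 + sqrt(3)*c*(log(-c) - 1) - 2*Piecewise((sin(c*k)/k, Ne(k, 0)), (c, True))


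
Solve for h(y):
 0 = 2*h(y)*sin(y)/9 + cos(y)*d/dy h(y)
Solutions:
 h(y) = C1*cos(y)^(2/9)


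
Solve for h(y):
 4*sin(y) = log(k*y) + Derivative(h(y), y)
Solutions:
 h(y) = C1 - y*log(k*y) + y - 4*cos(y)


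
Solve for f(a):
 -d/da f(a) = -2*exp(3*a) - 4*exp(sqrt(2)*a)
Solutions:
 f(a) = C1 + 2*exp(3*a)/3 + 2*sqrt(2)*exp(sqrt(2)*a)


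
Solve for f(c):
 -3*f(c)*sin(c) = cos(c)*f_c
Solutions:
 f(c) = C1*cos(c)^3


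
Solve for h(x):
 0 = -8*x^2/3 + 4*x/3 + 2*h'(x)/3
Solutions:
 h(x) = C1 + 4*x^3/3 - x^2


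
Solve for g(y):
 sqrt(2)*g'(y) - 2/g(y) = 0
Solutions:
 g(y) = -sqrt(C1 + 2*sqrt(2)*y)
 g(y) = sqrt(C1 + 2*sqrt(2)*y)


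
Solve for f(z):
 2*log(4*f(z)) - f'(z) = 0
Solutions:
 -Integral(1/(log(_y) + 2*log(2)), (_y, f(z)))/2 = C1 - z


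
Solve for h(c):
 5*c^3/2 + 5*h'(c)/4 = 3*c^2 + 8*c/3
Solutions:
 h(c) = C1 - c^4/2 + 4*c^3/5 + 16*c^2/15


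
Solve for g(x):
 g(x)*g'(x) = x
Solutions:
 g(x) = -sqrt(C1 + x^2)
 g(x) = sqrt(C1 + x^2)


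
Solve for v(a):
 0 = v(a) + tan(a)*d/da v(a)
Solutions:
 v(a) = C1/sin(a)


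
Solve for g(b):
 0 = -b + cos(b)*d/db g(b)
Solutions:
 g(b) = C1 + Integral(b/cos(b), b)


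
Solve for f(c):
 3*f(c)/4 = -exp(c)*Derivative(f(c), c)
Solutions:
 f(c) = C1*exp(3*exp(-c)/4)


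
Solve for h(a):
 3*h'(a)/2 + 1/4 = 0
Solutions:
 h(a) = C1 - a/6


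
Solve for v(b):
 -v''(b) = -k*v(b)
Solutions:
 v(b) = C1*exp(-b*sqrt(k)) + C2*exp(b*sqrt(k))


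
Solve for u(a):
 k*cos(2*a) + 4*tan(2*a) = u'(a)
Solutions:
 u(a) = C1 + k*sin(2*a)/2 - 2*log(cos(2*a))


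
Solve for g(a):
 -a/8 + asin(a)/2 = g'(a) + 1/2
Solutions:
 g(a) = C1 - a^2/16 + a*asin(a)/2 - a/2 + sqrt(1 - a^2)/2


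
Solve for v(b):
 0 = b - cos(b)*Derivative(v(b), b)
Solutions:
 v(b) = C1 + Integral(b/cos(b), b)


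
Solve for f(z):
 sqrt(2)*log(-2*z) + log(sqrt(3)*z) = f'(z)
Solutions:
 f(z) = C1 + z*(1 + sqrt(2))*log(z) + z*(-sqrt(2) - 1 + log(3)/2 + sqrt(2)*log(2) + sqrt(2)*I*pi)


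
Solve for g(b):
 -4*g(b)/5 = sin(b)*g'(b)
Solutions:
 g(b) = C1*(cos(b) + 1)^(2/5)/(cos(b) - 1)^(2/5)


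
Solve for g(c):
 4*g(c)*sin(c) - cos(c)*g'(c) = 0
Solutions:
 g(c) = C1/cos(c)^4


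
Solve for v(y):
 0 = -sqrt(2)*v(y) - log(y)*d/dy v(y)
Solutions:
 v(y) = C1*exp(-sqrt(2)*li(y))


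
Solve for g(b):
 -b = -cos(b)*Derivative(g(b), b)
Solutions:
 g(b) = C1 + Integral(b/cos(b), b)


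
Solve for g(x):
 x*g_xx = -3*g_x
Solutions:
 g(x) = C1 + C2/x^2


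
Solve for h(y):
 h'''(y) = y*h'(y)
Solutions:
 h(y) = C1 + Integral(C2*airyai(y) + C3*airybi(y), y)


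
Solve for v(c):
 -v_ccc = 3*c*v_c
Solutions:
 v(c) = C1 + Integral(C2*airyai(-3^(1/3)*c) + C3*airybi(-3^(1/3)*c), c)


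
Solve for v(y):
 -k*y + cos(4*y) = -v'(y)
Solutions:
 v(y) = C1 + k*y^2/2 - sin(4*y)/4


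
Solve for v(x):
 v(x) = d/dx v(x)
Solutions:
 v(x) = C1*exp(x)


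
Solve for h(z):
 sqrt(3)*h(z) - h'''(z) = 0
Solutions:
 h(z) = C3*exp(3^(1/6)*z) + (C1*sin(3^(2/3)*z/2) + C2*cos(3^(2/3)*z/2))*exp(-3^(1/6)*z/2)


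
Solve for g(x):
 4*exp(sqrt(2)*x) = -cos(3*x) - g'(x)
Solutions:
 g(x) = C1 - 2*sqrt(2)*exp(sqrt(2)*x) - sin(3*x)/3


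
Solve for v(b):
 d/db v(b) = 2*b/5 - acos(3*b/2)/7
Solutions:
 v(b) = C1 + b^2/5 - b*acos(3*b/2)/7 + sqrt(4 - 9*b^2)/21


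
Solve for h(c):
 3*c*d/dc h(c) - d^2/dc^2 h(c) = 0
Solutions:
 h(c) = C1 + C2*erfi(sqrt(6)*c/2)


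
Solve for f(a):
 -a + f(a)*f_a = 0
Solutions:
 f(a) = -sqrt(C1 + a^2)
 f(a) = sqrt(C1 + a^2)


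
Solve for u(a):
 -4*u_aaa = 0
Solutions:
 u(a) = C1 + C2*a + C3*a^2


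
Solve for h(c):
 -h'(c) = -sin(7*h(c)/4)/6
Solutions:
 -c/6 + 2*log(cos(7*h(c)/4) - 1)/7 - 2*log(cos(7*h(c)/4) + 1)/7 = C1


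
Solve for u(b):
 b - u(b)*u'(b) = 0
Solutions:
 u(b) = -sqrt(C1 + b^2)
 u(b) = sqrt(C1 + b^2)


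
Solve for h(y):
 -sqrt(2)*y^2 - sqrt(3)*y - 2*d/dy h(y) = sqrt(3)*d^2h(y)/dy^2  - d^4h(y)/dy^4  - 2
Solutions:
 h(y) = C1 + C2*exp(-y*(sqrt(3)/(sqrt(1 - sqrt(3)/9) + 1)^(1/3) + 3*(sqrt(1 - sqrt(3)/9) + 1)^(1/3))/6)*sin(y*(-sqrt(3)*(sqrt(1 - sqrt(3)/9) + 1)^(1/3) + (sqrt(1 - sqrt(3)/9) + 1)^(-1/3))/2) + C3*exp(-y*(sqrt(3)/(sqrt(1 - sqrt(3)/9) + 1)^(1/3) + 3*(sqrt(1 - sqrt(3)/9) + 1)^(1/3))/6)*cos(y*(-sqrt(3)*(sqrt(1 - sqrt(3)/9) + 1)^(1/3) + (sqrt(1 - sqrt(3)/9) + 1)^(-1/3))/2) + C4*exp(y*(sqrt(3)/(3*(sqrt(1 - sqrt(3)/9) + 1)^(1/3)) + (sqrt(1 - sqrt(3)/9) + 1)^(1/3))) - sqrt(2)*y^3/6 - sqrt(3)*y^2/4 + sqrt(6)*y^2/4 - 3*sqrt(2)*y/4 + 7*y/4


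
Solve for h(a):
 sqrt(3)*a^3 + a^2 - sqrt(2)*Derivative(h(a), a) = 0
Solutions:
 h(a) = C1 + sqrt(6)*a^4/8 + sqrt(2)*a^3/6


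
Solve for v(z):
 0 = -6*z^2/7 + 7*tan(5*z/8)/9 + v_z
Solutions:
 v(z) = C1 + 2*z^3/7 + 56*log(cos(5*z/8))/45


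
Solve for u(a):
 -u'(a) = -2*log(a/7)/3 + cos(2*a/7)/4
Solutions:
 u(a) = C1 + 2*a*log(a)/3 - 2*a*log(7)/3 - 2*a/3 - 7*sin(2*a/7)/8


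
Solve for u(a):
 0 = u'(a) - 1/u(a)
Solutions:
 u(a) = -sqrt(C1 + 2*a)
 u(a) = sqrt(C1 + 2*a)


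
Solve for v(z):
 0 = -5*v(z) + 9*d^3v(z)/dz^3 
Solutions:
 v(z) = C3*exp(15^(1/3)*z/3) + (C1*sin(3^(5/6)*5^(1/3)*z/6) + C2*cos(3^(5/6)*5^(1/3)*z/6))*exp(-15^(1/3)*z/6)


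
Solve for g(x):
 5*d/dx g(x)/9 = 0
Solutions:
 g(x) = C1


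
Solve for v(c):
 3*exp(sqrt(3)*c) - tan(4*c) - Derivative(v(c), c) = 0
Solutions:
 v(c) = C1 + sqrt(3)*exp(sqrt(3)*c) + log(cos(4*c))/4


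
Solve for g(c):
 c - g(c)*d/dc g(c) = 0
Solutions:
 g(c) = -sqrt(C1 + c^2)
 g(c) = sqrt(C1 + c^2)


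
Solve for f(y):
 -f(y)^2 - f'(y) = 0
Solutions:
 f(y) = 1/(C1 + y)


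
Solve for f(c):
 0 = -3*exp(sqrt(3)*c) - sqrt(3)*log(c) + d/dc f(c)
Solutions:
 f(c) = C1 + sqrt(3)*c*log(c) - sqrt(3)*c + sqrt(3)*exp(sqrt(3)*c)


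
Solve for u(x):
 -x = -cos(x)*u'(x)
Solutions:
 u(x) = C1 + Integral(x/cos(x), x)


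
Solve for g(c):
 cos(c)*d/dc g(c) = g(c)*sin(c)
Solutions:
 g(c) = C1/cos(c)


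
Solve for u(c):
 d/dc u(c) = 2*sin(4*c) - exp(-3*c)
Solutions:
 u(c) = C1 - cos(4*c)/2 + exp(-3*c)/3


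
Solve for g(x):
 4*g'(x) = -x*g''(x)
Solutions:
 g(x) = C1 + C2/x^3


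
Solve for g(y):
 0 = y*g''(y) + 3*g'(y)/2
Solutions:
 g(y) = C1 + C2/sqrt(y)


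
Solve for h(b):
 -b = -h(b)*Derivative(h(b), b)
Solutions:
 h(b) = -sqrt(C1 + b^2)
 h(b) = sqrt(C1 + b^2)


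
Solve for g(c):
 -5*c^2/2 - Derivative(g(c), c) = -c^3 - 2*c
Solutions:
 g(c) = C1 + c^4/4 - 5*c^3/6 + c^2


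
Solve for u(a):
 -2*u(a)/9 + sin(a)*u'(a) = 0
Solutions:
 u(a) = C1*(cos(a) - 1)^(1/9)/(cos(a) + 1)^(1/9)


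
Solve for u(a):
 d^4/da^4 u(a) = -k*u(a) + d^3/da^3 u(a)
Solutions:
 u(a) = C1*exp(a*Piecewise((-sqrt(1/4 - (-k)^(1/3))/2 - sqrt((-k)^(1/3) + 1/2 - 1/(4*sqrt(1/4 - (-k)^(1/3))))/2 + 1/4, Eq(k, 0)), (-sqrt(2*k/(3*(k/16 + sqrt(-k^3/27 + k^2/256))^(1/3)) + 2*(k/16 + sqrt(-k^3/27 + k^2/256))^(1/3) + 1/4)/2 - sqrt(-2*k/(3*(k/16 + sqrt(-k^3/27 + k^2/256))^(1/3)) - 2*(k/16 + sqrt(-k^3/27 + k^2/256))^(1/3) + 1/2 - 1/(4*sqrt(2*k/(3*(k/16 + sqrt(-k^3/27 + k^2/256))^(1/3)) + 2*(k/16 + sqrt(-k^3/27 + k^2/256))^(1/3) + 1/4)))/2 + 1/4, True))) + C2*exp(a*Piecewise((-sqrt(1/4 - (-k)^(1/3))/2 + sqrt((-k)^(1/3) + 1/2 - 1/(4*sqrt(1/4 - (-k)^(1/3))))/2 + 1/4, Eq(k, 0)), (-sqrt(2*k/(3*(k/16 + sqrt(-k^3/27 + k^2/256))^(1/3)) + 2*(k/16 + sqrt(-k^3/27 + k^2/256))^(1/3) + 1/4)/2 + sqrt(-2*k/(3*(k/16 + sqrt(-k^3/27 + k^2/256))^(1/3)) - 2*(k/16 + sqrt(-k^3/27 + k^2/256))^(1/3) + 1/2 - 1/(4*sqrt(2*k/(3*(k/16 + sqrt(-k^3/27 + k^2/256))^(1/3)) + 2*(k/16 + sqrt(-k^3/27 + k^2/256))^(1/3) + 1/4)))/2 + 1/4, True))) + C3*exp(a*Piecewise((sqrt(1/4 - (-k)^(1/3))/2 - sqrt((-k)^(1/3) + 1/2 + 1/(4*sqrt(1/4 - (-k)^(1/3))))/2 + 1/4, Eq(k, 0)), (sqrt(2*k/(3*(k/16 + sqrt(-k^3/27 + k^2/256))^(1/3)) + 2*(k/16 + sqrt(-k^3/27 + k^2/256))^(1/3) + 1/4)/2 - sqrt(-2*k/(3*(k/16 + sqrt(-k^3/27 + k^2/256))^(1/3)) - 2*(k/16 + sqrt(-k^3/27 + k^2/256))^(1/3) + 1/2 + 1/(4*sqrt(2*k/(3*(k/16 + sqrt(-k^3/27 + k^2/256))^(1/3)) + 2*(k/16 + sqrt(-k^3/27 + k^2/256))^(1/3) + 1/4)))/2 + 1/4, True))) + C4*exp(a*Piecewise((sqrt(1/4 - (-k)^(1/3))/2 + sqrt((-k)^(1/3) + 1/2 + 1/(4*sqrt(1/4 - (-k)^(1/3))))/2 + 1/4, Eq(k, 0)), (sqrt(2*k/(3*(k/16 + sqrt(-k^3/27 + k^2/256))^(1/3)) + 2*(k/16 + sqrt(-k^3/27 + k^2/256))^(1/3) + 1/4)/2 + sqrt(-2*k/(3*(k/16 + sqrt(-k^3/27 + k^2/256))^(1/3)) - 2*(k/16 + sqrt(-k^3/27 + k^2/256))^(1/3) + 1/2 + 1/(4*sqrt(2*k/(3*(k/16 + sqrt(-k^3/27 + k^2/256))^(1/3)) + 2*(k/16 + sqrt(-k^3/27 + k^2/256))^(1/3) + 1/4)))/2 + 1/4, True)))


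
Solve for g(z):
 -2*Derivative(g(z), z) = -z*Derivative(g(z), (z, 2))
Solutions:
 g(z) = C1 + C2*z^3


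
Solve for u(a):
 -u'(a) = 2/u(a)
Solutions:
 u(a) = -sqrt(C1 - 4*a)
 u(a) = sqrt(C1 - 4*a)


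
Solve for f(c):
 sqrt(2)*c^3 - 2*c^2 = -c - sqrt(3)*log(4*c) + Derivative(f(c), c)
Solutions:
 f(c) = C1 + sqrt(2)*c^4/4 - 2*c^3/3 + c^2/2 + sqrt(3)*c*log(c) - sqrt(3)*c + 2*sqrt(3)*c*log(2)


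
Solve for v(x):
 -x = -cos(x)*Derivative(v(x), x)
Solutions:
 v(x) = C1 + Integral(x/cos(x), x)


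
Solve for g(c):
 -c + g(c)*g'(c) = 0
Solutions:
 g(c) = -sqrt(C1 + c^2)
 g(c) = sqrt(C1 + c^2)


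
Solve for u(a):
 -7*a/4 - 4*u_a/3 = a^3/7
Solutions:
 u(a) = C1 - 3*a^4/112 - 21*a^2/32


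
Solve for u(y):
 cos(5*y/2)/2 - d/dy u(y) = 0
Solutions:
 u(y) = C1 + sin(5*y/2)/5


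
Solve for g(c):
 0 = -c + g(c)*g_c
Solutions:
 g(c) = -sqrt(C1 + c^2)
 g(c) = sqrt(C1 + c^2)


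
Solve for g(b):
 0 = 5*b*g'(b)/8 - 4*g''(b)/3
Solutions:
 g(b) = C1 + C2*erfi(sqrt(15)*b/8)


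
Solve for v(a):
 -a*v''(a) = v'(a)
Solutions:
 v(a) = C1 + C2*log(a)


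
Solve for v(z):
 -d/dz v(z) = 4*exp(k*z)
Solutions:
 v(z) = C1 - 4*exp(k*z)/k


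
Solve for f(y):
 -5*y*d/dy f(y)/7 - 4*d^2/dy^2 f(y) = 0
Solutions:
 f(y) = C1 + C2*erf(sqrt(70)*y/28)


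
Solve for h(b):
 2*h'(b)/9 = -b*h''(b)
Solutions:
 h(b) = C1 + C2*b^(7/9)


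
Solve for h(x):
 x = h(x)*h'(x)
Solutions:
 h(x) = -sqrt(C1 + x^2)
 h(x) = sqrt(C1 + x^2)
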